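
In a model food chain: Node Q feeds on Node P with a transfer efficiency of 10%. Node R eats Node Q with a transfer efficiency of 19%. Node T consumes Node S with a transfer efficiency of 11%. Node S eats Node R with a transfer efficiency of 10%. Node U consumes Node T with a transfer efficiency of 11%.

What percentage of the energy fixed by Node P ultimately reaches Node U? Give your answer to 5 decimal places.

0.00230%

Product of link efficiencies: 0.1 × 0.19 × 0.1 × 0.11 × 0.11 = 0.00002299
As a percentage: 0.00002299 × 100 = 0.00230%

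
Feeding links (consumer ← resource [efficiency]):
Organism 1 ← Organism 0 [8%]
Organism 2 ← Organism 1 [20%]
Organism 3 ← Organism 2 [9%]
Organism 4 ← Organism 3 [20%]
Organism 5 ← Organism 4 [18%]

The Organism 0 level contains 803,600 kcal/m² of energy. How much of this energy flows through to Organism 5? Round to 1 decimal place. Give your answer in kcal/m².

41.7 kcal/m²

Organism 1: 803600 × 0.08 = 64288 kcal/m²
Organism 2: 64288 × 0.2 = 12857.6 kcal/m²
Organism 3: 12857.6 × 0.09 = 1157.184 kcal/m²
Organism 4: 1157.184 × 0.2 = 231.4368 kcal/m²
Organism 5: 231.4368 × 0.18 = 41.658624 kcal/m²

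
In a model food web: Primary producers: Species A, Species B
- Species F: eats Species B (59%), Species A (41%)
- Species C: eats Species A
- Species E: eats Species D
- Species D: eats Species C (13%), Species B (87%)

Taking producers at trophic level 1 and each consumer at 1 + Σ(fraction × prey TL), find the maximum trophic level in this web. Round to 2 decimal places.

3.13

Species C: 1 + 1 = 2
Species D: 1 + (0.13×2 + 0.87×1) = 2.13
Species E: 1 + 2.13 = 3.13
Species F: 1 + (0.59×1 + 0.41×1) = 2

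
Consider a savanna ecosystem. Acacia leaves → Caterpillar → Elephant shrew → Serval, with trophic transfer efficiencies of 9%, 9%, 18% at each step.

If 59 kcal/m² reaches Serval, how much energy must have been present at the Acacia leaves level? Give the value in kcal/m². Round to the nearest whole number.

Cumulative transfer efficiency: 0.09 × 0.09 × 0.18 = 0.001458
Acacia leaves energy = 59 / 0.001458 = 40466 kcal/m²

40466 kcal/m²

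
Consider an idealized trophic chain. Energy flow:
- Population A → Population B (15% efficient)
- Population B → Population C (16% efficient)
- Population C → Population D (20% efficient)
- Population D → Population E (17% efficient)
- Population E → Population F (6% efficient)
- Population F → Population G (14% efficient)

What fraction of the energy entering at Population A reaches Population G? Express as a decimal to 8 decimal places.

Product of link efficiencies: 0.15 × 0.16 × 0.2 × 0.17 × 0.06 × 0.14 = 0.0000068544

0.00000685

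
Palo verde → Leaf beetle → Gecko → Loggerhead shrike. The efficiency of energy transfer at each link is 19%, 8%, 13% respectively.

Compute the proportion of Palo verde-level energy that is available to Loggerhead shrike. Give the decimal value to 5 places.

Product of link efficiencies: 0.19 × 0.08 × 0.13 = 0.001976

0.00198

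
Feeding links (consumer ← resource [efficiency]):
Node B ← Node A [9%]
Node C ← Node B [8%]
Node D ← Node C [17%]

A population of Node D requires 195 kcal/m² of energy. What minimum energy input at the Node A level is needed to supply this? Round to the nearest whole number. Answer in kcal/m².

159314 kcal/m²

Cumulative transfer efficiency: 0.09 × 0.08 × 0.17 = 0.001224
Node A energy = 195 / 0.001224 = 159314 kcal/m²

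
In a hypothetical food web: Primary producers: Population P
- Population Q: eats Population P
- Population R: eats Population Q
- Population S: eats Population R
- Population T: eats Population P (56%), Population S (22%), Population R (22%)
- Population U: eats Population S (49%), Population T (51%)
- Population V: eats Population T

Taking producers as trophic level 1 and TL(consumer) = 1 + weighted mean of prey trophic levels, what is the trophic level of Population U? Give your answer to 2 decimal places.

Population Q: 1 + 1 = 2
Population R: 1 + 2 = 3
Population S: 1 + 3 = 4
Population T: 1 + (0.56×1 + 0.22×4 + 0.22×3) = 3.1
Population U: 1 + (0.49×4 + 0.51×3.1) = 4.541
Population V: 1 + 3.1 = 4.1

4.54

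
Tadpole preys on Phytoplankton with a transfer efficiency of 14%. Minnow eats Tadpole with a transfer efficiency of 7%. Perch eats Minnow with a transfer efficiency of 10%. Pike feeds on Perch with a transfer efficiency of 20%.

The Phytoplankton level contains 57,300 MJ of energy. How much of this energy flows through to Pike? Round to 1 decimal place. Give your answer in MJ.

Tadpole: 57300 × 0.14 = 8022 MJ
Minnow: 8022 × 0.07 = 561.54 MJ
Perch: 561.54 × 0.1 = 56.154 MJ
Pike: 56.154 × 0.2 = 11.2308 MJ

11.2 MJ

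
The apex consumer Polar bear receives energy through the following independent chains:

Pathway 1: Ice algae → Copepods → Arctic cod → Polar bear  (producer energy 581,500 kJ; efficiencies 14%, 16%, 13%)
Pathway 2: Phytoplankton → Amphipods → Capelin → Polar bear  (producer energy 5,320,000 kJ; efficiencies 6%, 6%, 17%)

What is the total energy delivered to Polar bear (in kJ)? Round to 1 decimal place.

Pathway 1: 581500 × 0.14 × 0.16 × 0.13 = 1693.328 kJ
Pathway 2: 5320000 × 0.06 × 0.06 × 0.17 = 3255.84 kJ
Total at Polar bear: 1693.328 + 3255.84 = 4949.168 kJ

4949.2 kJ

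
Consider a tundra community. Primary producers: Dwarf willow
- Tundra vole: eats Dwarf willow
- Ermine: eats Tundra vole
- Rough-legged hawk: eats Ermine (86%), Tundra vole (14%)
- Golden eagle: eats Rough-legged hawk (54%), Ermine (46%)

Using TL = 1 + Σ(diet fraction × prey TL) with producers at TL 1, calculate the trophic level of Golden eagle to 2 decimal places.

Tundra vole: 1 + 1 = 2
Ermine: 1 + 2 = 3
Rough-legged hawk: 1 + (0.86×3 + 0.14×2) = 3.86
Golden eagle: 1 + (0.54×3.86 + 0.46×3) = 4.4644

4.46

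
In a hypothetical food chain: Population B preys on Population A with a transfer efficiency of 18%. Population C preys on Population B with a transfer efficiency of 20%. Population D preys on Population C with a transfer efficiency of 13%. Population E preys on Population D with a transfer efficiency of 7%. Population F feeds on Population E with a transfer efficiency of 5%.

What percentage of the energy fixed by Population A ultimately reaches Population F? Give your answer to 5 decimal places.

0.00164%

Product of link efficiencies: 0.18 × 0.2 × 0.13 × 0.07 × 0.05 = 0.00001638
As a percentage: 0.00001638 × 100 = 0.00164%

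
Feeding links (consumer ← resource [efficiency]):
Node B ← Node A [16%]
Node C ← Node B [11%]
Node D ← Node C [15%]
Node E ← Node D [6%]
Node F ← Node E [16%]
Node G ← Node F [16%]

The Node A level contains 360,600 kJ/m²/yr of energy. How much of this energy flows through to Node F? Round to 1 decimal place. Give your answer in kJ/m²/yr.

Node B: 360600 × 0.16 = 57696 kJ/m²/yr
Node C: 57696 × 0.11 = 6346.56 kJ/m²/yr
Node D: 6346.56 × 0.15 = 951.984 kJ/m²/yr
Node E: 951.984 × 0.06 = 57.11904 kJ/m²/yr
Node F: 57.11904 × 0.16 = 9.1390464 kJ/m²/yr

9.1 kJ/m²/yr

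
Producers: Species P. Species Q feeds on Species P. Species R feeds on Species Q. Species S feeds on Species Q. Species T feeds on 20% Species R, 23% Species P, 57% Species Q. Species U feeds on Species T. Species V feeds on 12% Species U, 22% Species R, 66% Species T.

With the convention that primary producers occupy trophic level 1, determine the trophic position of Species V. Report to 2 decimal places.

Species Q: 1 + 1 = 2
Species R: 1 + 2 = 3
Species S: 1 + 2 = 3
Species T: 1 + (0.2×3 + 0.23×1 + 0.57×2) = 2.97
Species U: 1 + 2.97 = 3.97
Species V: 1 + (0.12×3.97 + 0.22×3 + 0.66×2.97) = 4.0966

4.10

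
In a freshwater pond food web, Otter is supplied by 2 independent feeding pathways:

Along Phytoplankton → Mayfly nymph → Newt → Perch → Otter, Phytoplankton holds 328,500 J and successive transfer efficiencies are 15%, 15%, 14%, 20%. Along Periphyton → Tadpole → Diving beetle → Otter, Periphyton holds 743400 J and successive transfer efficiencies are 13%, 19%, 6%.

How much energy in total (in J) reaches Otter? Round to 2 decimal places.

Via Phytoplankton: 328500 × 0.15 × 0.15 × 0.14 × 0.2 = 206.955 J
Via Periphyton: 743400 × 0.13 × 0.19 × 0.06 = 1101.7188 J
Total at Otter: 206.955 + 1101.7188 = 1308.6738 J

1308.67 J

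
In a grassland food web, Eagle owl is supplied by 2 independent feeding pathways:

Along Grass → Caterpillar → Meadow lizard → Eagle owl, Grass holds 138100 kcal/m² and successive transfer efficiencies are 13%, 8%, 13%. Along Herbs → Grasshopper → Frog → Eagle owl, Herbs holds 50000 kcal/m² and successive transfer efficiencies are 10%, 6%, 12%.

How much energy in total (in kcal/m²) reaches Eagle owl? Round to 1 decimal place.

222.7 kcal/m²

Via Grass: 138100 × 0.13 × 0.08 × 0.13 = 186.7112 kcal/m²
Via Herbs: 50000 × 0.1 × 0.06 × 0.12 = 36 kcal/m²
Total at Eagle owl: 186.7112 + 36 = 222.7112 kcal/m²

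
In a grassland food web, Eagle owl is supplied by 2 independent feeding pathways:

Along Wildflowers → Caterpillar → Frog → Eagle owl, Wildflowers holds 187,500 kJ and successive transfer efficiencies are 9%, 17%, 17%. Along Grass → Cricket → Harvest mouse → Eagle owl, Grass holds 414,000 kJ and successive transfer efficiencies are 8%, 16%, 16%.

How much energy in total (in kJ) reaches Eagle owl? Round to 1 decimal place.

Via Wildflowers: 187500 × 0.09 × 0.17 × 0.17 = 487.6875 kJ
Via Grass: 414000 × 0.08 × 0.16 × 0.16 = 847.872 kJ
Total at Eagle owl: 487.6875 + 847.872 = 1335.5595 kJ

1335.6 kJ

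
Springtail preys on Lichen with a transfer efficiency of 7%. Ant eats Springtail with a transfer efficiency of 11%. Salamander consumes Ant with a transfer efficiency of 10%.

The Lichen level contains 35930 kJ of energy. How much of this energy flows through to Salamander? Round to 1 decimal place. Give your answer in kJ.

Springtail: 35930 × 0.07 = 2515.1 kJ
Ant: 2515.1 × 0.11 = 276.661 kJ
Salamander: 276.661 × 0.1 = 27.6661 kJ

27.7 kJ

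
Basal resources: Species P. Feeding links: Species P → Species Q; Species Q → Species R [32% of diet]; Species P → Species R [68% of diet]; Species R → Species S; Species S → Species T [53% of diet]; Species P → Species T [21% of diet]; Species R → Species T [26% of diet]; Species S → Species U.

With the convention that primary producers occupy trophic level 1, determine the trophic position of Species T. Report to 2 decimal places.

Species Q: 1 + 1 = 2
Species R: 1 + (0.32×2 + 0.68×1) = 2.32
Species S: 1 + 2.32 = 3.32
Species T: 1 + (0.53×3.32 + 0.21×1 + 0.26×2.32) = 3.5728
Species U: 1 + 3.32 = 4.32

3.57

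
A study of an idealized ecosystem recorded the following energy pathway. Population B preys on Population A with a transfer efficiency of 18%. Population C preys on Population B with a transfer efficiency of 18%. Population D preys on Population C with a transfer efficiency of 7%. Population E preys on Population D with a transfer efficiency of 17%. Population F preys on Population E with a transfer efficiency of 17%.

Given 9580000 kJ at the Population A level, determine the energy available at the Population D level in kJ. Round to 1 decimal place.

Population B: 9580000 × 0.18 = 1724400 kJ
Population C: 1724400 × 0.18 = 310392 kJ
Population D: 310392 × 0.07 = 21727.44 kJ

21727.4 kJ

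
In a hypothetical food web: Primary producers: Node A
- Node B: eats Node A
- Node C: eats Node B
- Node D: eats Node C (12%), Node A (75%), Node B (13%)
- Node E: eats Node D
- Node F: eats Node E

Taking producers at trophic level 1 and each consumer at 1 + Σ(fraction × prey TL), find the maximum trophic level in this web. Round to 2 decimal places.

4.37

Node B: 1 + 1 = 2
Node C: 1 + 2 = 3
Node D: 1 + (0.12×3 + 0.75×1 + 0.13×2) = 2.37
Node E: 1 + 2.37 = 3.37
Node F: 1 + 3.37 = 4.37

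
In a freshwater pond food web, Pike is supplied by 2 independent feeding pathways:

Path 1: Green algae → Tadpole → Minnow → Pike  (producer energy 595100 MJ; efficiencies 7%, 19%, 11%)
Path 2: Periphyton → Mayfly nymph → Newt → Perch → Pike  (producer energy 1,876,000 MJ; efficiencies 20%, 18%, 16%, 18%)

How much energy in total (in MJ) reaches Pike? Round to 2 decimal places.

2815.67 MJ

Path 1: 595100 × 0.07 × 0.19 × 0.11 = 870.6313 MJ
Path 2: 1876000 × 0.2 × 0.18 × 0.16 × 0.18 = 1945.0368 MJ
Total at Pike: 870.6313 + 1945.0368 = 2815.6681 MJ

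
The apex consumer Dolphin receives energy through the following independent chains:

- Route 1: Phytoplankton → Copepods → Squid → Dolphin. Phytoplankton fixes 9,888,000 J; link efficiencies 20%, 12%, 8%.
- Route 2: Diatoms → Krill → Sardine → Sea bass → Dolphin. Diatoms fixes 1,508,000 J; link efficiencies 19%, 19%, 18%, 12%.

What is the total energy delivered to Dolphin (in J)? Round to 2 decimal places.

20160.84 J

Route 1: 9888000 × 0.2 × 0.12 × 0.08 = 18984.96 J
Route 2: 1508000 × 0.19 × 0.19 × 0.18 × 0.12 = 1175.87808 J
Total at Dolphin: 18984.96 + 1175.87808 = 20160.83808 J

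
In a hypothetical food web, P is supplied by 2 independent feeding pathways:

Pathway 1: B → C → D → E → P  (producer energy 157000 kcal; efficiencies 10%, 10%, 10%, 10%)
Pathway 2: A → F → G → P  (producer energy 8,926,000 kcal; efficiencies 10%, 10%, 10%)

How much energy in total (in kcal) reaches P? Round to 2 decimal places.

8941.70 kcal

Pathway 1: 157000 × 0.1 × 0.1 × 0.1 × 0.1 = 15.7 kcal
Pathway 2: 8926000 × 0.1 × 0.1 × 0.1 = 8926 kcal
Total at P: 15.7 + 8926 = 8941.7 kcal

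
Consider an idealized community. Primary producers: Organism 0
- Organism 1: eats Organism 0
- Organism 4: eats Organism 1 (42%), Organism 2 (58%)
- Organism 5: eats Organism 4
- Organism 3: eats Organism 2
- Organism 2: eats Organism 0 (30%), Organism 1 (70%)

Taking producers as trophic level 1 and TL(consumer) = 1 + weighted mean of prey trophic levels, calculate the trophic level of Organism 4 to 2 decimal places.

Organism 1: 1 + 1 = 2
Organism 2: 1 + (0.3×1 + 0.7×2) = 2.7
Organism 3: 1 + 2.7 = 3.7
Organism 4: 1 + (0.42×2 + 0.58×2.7) = 3.406
Organism 5: 1 + 3.406 = 4.406

3.41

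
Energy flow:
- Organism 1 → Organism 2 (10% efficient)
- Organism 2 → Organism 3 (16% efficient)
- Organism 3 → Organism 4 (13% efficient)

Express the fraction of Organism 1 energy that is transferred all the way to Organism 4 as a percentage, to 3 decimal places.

0.208%

Product of link efficiencies: 0.1 × 0.16 × 0.13 = 0.00208
As a percentage: 0.00208 × 100 = 0.208%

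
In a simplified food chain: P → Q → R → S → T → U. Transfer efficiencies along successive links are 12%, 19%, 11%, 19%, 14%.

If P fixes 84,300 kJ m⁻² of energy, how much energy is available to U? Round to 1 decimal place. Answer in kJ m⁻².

Q: 84300 × 0.12 = 10116 kJ m⁻²
R: 10116 × 0.19 = 1922.04 kJ m⁻²
S: 1922.04 × 0.11 = 211.4244 kJ m⁻²
T: 211.4244 × 0.19 = 40.170636 kJ m⁻²
U: 40.170636 × 0.14 = 5.62388904 kJ m⁻²

5.6 kJ m⁻²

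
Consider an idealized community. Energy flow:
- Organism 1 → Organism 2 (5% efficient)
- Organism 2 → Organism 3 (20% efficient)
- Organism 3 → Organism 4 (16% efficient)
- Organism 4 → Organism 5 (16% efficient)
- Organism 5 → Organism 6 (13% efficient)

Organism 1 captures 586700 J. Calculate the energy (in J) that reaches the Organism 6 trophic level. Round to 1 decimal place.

Organism 2: 586700 × 0.05 = 29335 J
Organism 3: 29335 × 0.2 = 5867 J
Organism 4: 5867 × 0.16 = 938.72 J
Organism 5: 938.72 × 0.16 = 150.1952 J
Organism 6: 150.1952 × 0.13 = 19.525376 J

19.5 J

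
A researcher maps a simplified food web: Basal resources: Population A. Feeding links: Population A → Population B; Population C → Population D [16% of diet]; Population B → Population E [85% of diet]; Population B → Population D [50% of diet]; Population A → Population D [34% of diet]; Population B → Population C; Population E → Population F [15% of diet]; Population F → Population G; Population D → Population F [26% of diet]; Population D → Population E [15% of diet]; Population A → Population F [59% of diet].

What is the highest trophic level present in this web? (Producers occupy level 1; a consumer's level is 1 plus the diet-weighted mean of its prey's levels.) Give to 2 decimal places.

Population B: 1 + 1 = 2
Population C: 1 + 2 = 3
Population D: 1 + (0.5×2 + 0.34×1 + 0.16×3) = 2.82
Population E: 1 + (0.15×2.82 + 0.85×2) = 3.123
Population F: 1 + (0.59×1 + 0.26×2.82 + 0.15×3.123) = 2.79165
Population G: 1 + 2.79165 = 3.79165

3.79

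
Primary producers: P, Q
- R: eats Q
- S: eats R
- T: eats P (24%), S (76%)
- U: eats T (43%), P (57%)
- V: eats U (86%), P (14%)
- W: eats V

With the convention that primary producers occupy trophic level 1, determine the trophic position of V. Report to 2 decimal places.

R: 1 + 1 = 2
S: 1 + 2 = 3
T: 1 + (0.24×1 + 0.76×3) = 3.52
U: 1 + (0.43×3.52 + 0.57×1) = 3.0836
V: 1 + (0.86×3.0836 + 0.14×1) = 3.791896
W: 1 + 3.791896 = 4.791896

3.79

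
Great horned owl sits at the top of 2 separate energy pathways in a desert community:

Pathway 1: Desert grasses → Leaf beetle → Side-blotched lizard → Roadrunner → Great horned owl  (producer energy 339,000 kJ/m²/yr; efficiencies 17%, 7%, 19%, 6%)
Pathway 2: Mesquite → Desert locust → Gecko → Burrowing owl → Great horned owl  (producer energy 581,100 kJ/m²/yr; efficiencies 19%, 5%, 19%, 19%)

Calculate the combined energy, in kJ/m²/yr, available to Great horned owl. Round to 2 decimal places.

245.28 kJ/m²/yr

Pathway 1: 339000 × 0.17 × 0.07 × 0.19 × 0.06 = 45.98874 kJ/m²/yr
Pathway 2: 581100 × 0.19 × 0.05 × 0.19 × 0.19 = 199.288245 kJ/m²/yr
Total at Great horned owl: 45.98874 + 199.288245 = 245.276985 kJ/m²/yr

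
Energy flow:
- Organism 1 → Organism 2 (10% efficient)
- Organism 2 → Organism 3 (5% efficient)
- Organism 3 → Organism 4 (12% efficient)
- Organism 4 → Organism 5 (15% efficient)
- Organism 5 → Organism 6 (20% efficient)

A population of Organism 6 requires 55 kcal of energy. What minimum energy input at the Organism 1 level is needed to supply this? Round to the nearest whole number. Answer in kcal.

Cumulative transfer efficiency: 0.1 × 0.05 × 0.12 × 0.15 × 0.2 = 0.000018
Organism 1 energy = 55 / 0.000018 = 3055556 kcal

3055556 kcal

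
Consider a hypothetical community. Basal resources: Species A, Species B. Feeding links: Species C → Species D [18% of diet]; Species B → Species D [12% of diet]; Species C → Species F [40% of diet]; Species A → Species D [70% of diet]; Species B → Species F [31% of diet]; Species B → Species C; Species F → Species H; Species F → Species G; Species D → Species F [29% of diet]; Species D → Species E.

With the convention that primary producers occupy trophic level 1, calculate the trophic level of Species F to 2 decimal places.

Species C: 1 + 1 = 2
Species D: 1 + (0.18×2 + 0.7×1 + 0.12×1) = 2.18
Species E: 1 + 2.18 = 3.18
Species F: 1 + (0.29×2.18 + 0.31×1 + 0.4×2) = 2.7422
Species G: 1 + 2.7422 = 3.7422
Species H: 1 + 2.7422 = 3.7422

2.74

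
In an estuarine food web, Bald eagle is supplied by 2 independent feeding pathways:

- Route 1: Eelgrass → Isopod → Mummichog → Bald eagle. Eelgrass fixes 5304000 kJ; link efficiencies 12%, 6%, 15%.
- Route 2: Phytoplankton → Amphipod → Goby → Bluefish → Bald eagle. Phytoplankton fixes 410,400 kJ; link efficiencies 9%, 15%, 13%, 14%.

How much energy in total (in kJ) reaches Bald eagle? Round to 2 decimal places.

5829.16 kJ

Route 1: 5304000 × 0.12 × 0.06 × 0.15 = 5728.32 kJ
Route 2: 410400 × 0.09 × 0.15 × 0.13 × 0.14 = 100.83528 kJ
Total at Bald eagle: 5728.32 + 100.83528 = 5829.15528 kJ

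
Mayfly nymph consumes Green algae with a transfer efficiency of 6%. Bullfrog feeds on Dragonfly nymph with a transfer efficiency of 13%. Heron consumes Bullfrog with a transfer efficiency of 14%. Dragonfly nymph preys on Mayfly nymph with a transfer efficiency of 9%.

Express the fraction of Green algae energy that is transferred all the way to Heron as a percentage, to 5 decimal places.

0.00983%

Product of link efficiencies: 0.06 × 0.09 × 0.13 × 0.14 = 0.00009828
As a percentage: 0.00009828 × 100 = 0.00983%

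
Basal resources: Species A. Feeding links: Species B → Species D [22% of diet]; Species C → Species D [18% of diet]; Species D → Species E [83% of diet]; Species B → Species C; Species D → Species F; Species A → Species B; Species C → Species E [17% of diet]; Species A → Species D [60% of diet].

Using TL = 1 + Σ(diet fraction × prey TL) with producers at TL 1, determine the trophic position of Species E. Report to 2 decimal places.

Species B: 1 + 1 = 2
Species C: 1 + 2 = 3
Species D: 1 + (0.22×2 + 0.18×3 + 0.6×1) = 2.58
Species E: 1 + (0.17×3 + 0.83×2.58) = 3.6514
Species F: 1 + 2.58 = 3.58

3.65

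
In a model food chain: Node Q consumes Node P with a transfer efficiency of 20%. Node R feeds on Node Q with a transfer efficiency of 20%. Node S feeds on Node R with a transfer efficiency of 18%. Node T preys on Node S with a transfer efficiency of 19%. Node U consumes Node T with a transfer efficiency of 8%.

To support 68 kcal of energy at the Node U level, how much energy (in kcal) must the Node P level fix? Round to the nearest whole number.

621345 kcal

Cumulative transfer efficiency: 0.2 × 0.2 × 0.18 × 0.19 × 0.08 = 0.00010944
Node P energy = 68 / 0.00010944 = 621345 kcal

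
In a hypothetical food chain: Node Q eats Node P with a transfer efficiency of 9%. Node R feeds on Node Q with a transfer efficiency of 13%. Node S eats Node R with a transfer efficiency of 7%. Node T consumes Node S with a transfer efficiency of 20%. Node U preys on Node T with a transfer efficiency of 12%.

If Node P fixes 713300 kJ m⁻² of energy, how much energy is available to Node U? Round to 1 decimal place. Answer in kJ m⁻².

14.0 kJ m⁻²

Node Q: 713300 × 0.09 = 64197 kJ m⁻²
Node R: 64197 × 0.13 = 8345.61 kJ m⁻²
Node S: 8345.61 × 0.07 = 584.1927 kJ m⁻²
Node T: 584.1927 × 0.2 = 116.83854 kJ m⁻²
Node U: 116.83854 × 0.12 = 14.0206248 kJ m⁻²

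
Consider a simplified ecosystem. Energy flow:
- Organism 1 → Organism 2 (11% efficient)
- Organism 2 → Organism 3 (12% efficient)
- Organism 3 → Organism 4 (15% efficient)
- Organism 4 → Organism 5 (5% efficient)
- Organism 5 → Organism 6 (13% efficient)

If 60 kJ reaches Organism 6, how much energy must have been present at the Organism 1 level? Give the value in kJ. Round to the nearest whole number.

Cumulative transfer efficiency: 0.11 × 0.12 × 0.15 × 0.05 × 0.13 = 0.00001287
Organism 1 energy = 60 / 0.00001287 = 4662005 kJ

4662005 kJ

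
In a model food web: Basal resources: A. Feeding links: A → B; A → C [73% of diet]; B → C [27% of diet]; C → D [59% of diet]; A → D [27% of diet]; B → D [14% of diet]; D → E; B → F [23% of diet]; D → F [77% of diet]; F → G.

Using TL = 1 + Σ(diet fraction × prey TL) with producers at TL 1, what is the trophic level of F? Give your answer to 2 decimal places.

3.68

B: 1 + 1 = 2
C: 1 + (0.73×1 + 0.27×2) = 2.27
D: 1 + (0.59×2.27 + 0.27×1 + 0.14×2) = 2.8893
E: 1 + 2.8893 = 3.8893
F: 1 + (0.23×2 + 0.77×2.8893) = 3.684761
G: 1 + 3.684761 = 4.684761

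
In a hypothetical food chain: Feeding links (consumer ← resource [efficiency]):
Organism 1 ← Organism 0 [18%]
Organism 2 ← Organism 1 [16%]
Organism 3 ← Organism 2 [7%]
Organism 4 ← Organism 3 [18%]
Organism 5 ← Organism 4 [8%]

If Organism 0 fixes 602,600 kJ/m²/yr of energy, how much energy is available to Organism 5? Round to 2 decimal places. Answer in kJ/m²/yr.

Organism 1: 602600 × 0.18 = 108468 kJ/m²/yr
Organism 2: 108468 × 0.16 = 17354.88 kJ/m²/yr
Organism 3: 17354.88 × 0.07 = 1214.8416 kJ/m²/yr
Organism 4: 1214.8416 × 0.18 = 218.671488 kJ/m²/yr
Organism 5: 218.671488 × 0.08 = 17.49371904 kJ/m²/yr

17.49 kJ/m²/yr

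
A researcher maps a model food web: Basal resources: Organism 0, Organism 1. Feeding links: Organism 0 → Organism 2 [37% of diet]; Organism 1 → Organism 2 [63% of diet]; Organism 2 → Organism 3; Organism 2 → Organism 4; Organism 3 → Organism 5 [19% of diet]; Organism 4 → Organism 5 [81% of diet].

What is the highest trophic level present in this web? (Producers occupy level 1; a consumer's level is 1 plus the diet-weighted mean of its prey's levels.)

Organism 2: 1 + (0.37×1 + 0.63×1) = 2
Organism 3: 1 + 2 = 3
Organism 4: 1 + 2 = 3
Organism 5: 1 + (0.19×3 + 0.81×3) = 4

4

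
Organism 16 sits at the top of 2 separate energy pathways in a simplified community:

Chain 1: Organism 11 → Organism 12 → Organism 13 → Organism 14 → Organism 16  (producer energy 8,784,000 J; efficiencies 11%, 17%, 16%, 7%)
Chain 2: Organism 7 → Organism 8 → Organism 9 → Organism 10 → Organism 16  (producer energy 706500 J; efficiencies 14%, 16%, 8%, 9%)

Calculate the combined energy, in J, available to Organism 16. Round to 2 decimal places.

Chain 1: 8784000 × 0.11 × 0.17 × 0.16 × 0.07 = 1839.72096 J
Chain 2: 706500 × 0.14 × 0.16 × 0.08 × 0.09 = 113.94432 J
Total at Organism 16: 1839.72096 + 113.94432 = 1953.66528 J

1953.67 J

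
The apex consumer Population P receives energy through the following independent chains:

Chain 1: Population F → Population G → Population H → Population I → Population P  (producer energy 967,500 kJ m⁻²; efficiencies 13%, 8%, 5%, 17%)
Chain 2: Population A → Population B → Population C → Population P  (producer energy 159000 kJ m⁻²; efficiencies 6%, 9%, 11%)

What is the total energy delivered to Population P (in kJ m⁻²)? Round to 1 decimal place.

180.0 kJ m⁻²

Chain 1: 967500 × 0.13 × 0.08 × 0.05 × 0.17 = 85.527 kJ m⁻²
Chain 2: 159000 × 0.06 × 0.09 × 0.11 = 94.446 kJ m⁻²
Total at Population P: 85.527 + 94.446 = 179.973 kJ m⁻²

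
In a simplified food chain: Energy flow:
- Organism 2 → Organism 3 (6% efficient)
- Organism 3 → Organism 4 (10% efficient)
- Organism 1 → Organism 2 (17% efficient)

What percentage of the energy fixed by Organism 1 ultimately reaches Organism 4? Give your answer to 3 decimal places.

Product of link efficiencies: 0.17 × 0.06 × 0.1 = 0.00102
As a percentage: 0.00102 × 100 = 0.102%

0.102%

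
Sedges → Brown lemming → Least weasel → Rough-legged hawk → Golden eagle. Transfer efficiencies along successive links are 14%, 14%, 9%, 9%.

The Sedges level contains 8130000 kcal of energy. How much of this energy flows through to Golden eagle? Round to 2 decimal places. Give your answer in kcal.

1290.72 kcal

Brown lemming: 8130000 × 0.14 = 1138200 kcal
Least weasel: 1138200 × 0.14 = 159348 kcal
Rough-legged hawk: 159348 × 0.09 = 14341.32 kcal
Golden eagle: 14341.32 × 0.09 = 1290.7188 kcal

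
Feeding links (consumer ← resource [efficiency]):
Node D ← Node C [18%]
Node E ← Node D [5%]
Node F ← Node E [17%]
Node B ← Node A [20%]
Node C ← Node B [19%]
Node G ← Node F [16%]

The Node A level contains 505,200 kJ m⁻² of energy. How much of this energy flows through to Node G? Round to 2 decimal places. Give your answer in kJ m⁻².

Node B: 505200 × 0.2 = 101040 kJ m⁻²
Node C: 101040 × 0.19 = 19197.6 kJ m⁻²
Node D: 19197.6 × 0.18 = 3455.568 kJ m⁻²
Node E: 3455.568 × 0.05 = 172.7784 kJ m⁻²
Node F: 172.7784 × 0.17 = 29.372328 kJ m⁻²
Node G: 29.372328 × 0.16 = 4.69957248 kJ m⁻²

4.70 kJ m⁻²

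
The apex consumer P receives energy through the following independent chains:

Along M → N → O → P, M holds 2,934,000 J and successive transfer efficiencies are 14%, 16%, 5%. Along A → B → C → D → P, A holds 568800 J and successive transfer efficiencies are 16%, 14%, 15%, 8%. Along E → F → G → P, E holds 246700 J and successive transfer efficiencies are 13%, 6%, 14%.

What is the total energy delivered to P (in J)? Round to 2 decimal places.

Via M: 2934000 × 0.14 × 0.16 × 0.05 = 3286.08 J
Via A: 568800 × 0.16 × 0.14 × 0.15 × 0.08 = 152.89344 J
Via E: 246700 × 0.13 × 0.06 × 0.14 = 269.3964 J
Total at P: 3286.08 + 152.89344 + 269.3964 = 3708.36984 J

3708.37 J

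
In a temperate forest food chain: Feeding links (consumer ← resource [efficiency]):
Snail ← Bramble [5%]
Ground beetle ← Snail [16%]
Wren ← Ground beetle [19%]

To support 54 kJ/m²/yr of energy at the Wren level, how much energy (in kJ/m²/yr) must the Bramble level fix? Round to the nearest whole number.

35526 kJ/m²/yr

Cumulative transfer efficiency: 0.05 × 0.16 × 0.19 = 0.00152
Bramble energy = 54 / 0.00152 = 35526 kJ/m²/yr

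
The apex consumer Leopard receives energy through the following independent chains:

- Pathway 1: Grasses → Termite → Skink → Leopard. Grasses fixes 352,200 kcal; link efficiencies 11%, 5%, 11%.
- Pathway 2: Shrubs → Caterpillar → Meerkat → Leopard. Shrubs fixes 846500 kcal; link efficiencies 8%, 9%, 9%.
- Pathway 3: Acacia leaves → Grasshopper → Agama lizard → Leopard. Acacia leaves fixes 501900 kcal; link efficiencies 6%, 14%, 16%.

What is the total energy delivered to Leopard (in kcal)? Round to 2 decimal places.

1436.17 kcal

Pathway 1: 352200 × 0.11 × 0.05 × 0.11 = 213.081 kcal
Pathway 2: 846500 × 0.08 × 0.09 × 0.09 = 548.532 kcal
Pathway 3: 501900 × 0.06 × 0.14 × 0.16 = 674.5536 kcal
Total at Leopard: 213.081 + 548.532 + 674.5536 = 1436.1666 kcal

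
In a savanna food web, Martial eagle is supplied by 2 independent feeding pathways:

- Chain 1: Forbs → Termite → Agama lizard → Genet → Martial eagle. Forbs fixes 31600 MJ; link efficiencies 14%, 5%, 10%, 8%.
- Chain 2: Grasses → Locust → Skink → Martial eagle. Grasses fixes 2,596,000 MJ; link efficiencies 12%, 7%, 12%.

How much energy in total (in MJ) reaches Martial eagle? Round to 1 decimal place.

Chain 1: 31600 × 0.14 × 0.05 × 0.1 × 0.08 = 1.7696 MJ
Chain 2: 2596000 × 0.12 × 0.07 × 0.12 = 2616.768 MJ
Total at Martial eagle: 1.7696 + 2616.768 = 2618.5376 MJ

2618.5 MJ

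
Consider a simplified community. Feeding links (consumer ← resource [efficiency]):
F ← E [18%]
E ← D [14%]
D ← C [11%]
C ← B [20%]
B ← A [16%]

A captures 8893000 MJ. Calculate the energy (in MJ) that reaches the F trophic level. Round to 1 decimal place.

788.8 MJ

B: 8893000 × 0.16 = 1422880 MJ
C: 1422880 × 0.2 = 284576 MJ
D: 284576 × 0.11 = 31303.36 MJ
E: 31303.36 × 0.14 = 4382.4704 MJ
F: 4382.4704 × 0.18 = 788.844672 MJ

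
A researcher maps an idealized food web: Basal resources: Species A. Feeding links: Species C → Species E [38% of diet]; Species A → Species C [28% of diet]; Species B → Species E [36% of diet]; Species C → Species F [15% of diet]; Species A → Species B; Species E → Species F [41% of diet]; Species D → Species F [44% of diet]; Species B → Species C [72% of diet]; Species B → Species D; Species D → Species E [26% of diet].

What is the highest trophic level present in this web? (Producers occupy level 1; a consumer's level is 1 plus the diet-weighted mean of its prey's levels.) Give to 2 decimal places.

4.18

Species B: 1 + 1 = 2
Species C: 1 + (0.72×2 + 0.28×1) = 2.72
Species D: 1 + 2 = 3
Species E: 1 + (0.38×2.72 + 0.36×2 + 0.26×3) = 3.5336
Species F: 1 + (0.15×2.72 + 0.44×3 + 0.41×3.5336) = 4.176776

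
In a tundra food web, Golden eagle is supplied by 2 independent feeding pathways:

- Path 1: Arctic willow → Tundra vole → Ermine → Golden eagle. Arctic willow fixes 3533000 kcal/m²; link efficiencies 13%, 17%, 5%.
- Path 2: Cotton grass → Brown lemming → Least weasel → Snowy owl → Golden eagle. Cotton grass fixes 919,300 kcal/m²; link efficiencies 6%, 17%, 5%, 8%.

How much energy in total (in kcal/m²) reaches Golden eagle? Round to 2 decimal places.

3941.47 kcal/m²

Path 1: 3533000 × 0.13 × 0.17 × 0.05 = 3903.965 kcal/m²
Path 2: 919300 × 0.06 × 0.17 × 0.05 × 0.08 = 37.50744 kcal/m²
Total at Golden eagle: 3903.965 + 37.50744 = 3941.47244 kcal/m²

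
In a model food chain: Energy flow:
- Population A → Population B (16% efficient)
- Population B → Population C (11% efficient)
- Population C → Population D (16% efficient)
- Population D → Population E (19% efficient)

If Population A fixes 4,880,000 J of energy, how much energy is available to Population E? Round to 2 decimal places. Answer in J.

2611.00 J

Population B: 4880000 × 0.16 = 780800 J
Population C: 780800 × 0.11 = 85888 J
Population D: 85888 × 0.16 = 13742.08 J
Population E: 13742.08 × 0.19 = 2610.9952 J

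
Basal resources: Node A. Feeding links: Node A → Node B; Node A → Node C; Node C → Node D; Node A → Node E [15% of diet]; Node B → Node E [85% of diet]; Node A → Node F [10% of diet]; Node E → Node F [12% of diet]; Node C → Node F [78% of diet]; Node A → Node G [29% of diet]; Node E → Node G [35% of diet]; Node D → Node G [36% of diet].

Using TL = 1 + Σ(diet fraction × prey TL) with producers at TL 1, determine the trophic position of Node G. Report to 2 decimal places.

Node B: 1 + 1 = 2
Node C: 1 + 1 = 2
Node D: 1 + 2 = 3
Node E: 1 + (0.15×1 + 0.85×2) = 2.85
Node F: 1 + (0.1×1 + 0.12×2.85 + 0.78×2) = 3.002
Node G: 1 + (0.29×1 + 0.35×2.85 + 0.36×3) = 3.3675

3.37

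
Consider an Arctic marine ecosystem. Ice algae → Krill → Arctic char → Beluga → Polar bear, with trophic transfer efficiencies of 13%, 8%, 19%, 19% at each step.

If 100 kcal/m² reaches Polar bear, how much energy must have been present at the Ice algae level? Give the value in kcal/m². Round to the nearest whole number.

Cumulative transfer efficiency: 0.13 × 0.08 × 0.19 × 0.19 = 0.00037544
Ice algae energy = 100 / 0.00037544 = 266354 kcal/m²

266354 kcal/m²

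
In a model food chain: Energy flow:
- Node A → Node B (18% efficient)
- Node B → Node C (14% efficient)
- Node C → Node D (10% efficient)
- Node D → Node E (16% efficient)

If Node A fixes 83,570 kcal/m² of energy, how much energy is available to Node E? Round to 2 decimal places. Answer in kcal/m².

Node B: 83570 × 0.18 = 15042.6 kcal/m²
Node C: 15042.6 × 0.14 = 2105.964 kcal/m²
Node D: 2105.964 × 0.1 = 210.5964 kcal/m²
Node E: 210.5964 × 0.16 = 33.695424 kcal/m²

33.70 kcal/m²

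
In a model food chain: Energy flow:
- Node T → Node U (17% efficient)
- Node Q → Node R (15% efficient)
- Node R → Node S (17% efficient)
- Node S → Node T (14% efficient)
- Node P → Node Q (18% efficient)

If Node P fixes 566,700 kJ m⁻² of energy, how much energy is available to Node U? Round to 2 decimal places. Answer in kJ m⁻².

61.91 kJ m⁻²

Node Q: 566700 × 0.18 = 102006 kJ m⁻²
Node R: 102006 × 0.15 = 15300.9 kJ m⁻²
Node S: 15300.9 × 0.17 = 2601.153 kJ m⁻²
Node T: 2601.153 × 0.14 = 364.16142 kJ m⁻²
Node U: 364.16142 × 0.17 = 61.9074414 kJ m⁻²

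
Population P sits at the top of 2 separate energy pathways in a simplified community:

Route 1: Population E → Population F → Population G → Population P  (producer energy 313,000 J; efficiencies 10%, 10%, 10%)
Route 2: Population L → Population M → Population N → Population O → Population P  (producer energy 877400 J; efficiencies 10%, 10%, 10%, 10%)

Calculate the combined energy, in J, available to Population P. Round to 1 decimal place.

Route 1: 313000 × 0.1 × 0.1 × 0.1 = 313 J
Route 2: 877400 × 0.1 × 0.1 × 0.1 × 0.1 = 87.74 J
Total at Population P: 313 + 87.74 = 400.74 J

400.7 J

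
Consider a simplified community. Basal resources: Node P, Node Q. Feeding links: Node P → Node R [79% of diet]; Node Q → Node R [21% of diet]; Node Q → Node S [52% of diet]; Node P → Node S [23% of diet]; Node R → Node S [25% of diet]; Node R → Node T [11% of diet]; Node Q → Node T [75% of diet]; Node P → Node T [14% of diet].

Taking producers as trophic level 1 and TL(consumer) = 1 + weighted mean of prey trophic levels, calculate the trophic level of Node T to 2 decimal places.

2.11

Node R: 1 + (0.79×1 + 0.21×1) = 2
Node S: 1 + (0.52×1 + 0.23×1 + 0.25×2) = 2.25
Node T: 1 + (0.11×2 + 0.75×1 + 0.14×1) = 2.11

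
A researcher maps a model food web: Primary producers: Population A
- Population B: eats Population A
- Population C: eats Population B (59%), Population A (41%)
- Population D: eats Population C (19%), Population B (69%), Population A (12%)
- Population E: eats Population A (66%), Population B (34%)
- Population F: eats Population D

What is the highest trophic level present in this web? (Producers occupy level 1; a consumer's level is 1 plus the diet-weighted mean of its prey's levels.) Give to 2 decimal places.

3.99

Population B: 1 + 1 = 2
Population C: 1 + (0.59×2 + 0.41×1) = 2.59
Population D: 1 + (0.19×2.59 + 0.69×2 + 0.12×1) = 2.9921
Population E: 1 + (0.66×1 + 0.34×2) = 2.34
Population F: 1 + 2.9921 = 3.9921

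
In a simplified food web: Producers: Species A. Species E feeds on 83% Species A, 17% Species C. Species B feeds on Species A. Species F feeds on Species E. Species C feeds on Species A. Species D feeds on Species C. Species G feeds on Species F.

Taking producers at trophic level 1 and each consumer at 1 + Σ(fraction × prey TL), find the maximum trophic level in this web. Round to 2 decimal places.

Species B: 1 + 1 = 2
Species C: 1 + 1 = 2
Species D: 1 + 2 = 3
Species E: 1 + (0.83×1 + 0.17×2) = 2.17
Species F: 1 + 2.17 = 3.17
Species G: 1 + 3.17 = 4.17

4.17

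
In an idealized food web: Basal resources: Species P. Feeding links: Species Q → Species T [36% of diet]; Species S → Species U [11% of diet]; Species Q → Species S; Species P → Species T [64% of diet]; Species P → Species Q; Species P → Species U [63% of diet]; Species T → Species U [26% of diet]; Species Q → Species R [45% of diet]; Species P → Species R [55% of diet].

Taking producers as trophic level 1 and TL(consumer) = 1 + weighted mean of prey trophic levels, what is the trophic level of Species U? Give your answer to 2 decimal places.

Species Q: 1 + 1 = 2
Species R: 1 + (0.55×1 + 0.45×2) = 2.45
Species S: 1 + 2 = 3
Species T: 1 + (0.36×2 + 0.64×1) = 2.36
Species U: 1 + (0.26×2.36 + 0.11×3 + 0.63×1) = 2.5736

2.57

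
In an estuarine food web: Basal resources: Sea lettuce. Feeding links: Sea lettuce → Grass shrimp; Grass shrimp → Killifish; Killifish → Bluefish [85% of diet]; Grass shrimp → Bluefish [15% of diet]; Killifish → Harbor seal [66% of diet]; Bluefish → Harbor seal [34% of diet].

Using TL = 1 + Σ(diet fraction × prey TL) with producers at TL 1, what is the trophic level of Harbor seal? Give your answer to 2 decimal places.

Grass shrimp: 1 + 1 = 2
Killifish: 1 + 2 = 3
Bluefish: 1 + (0.85×3 + 0.15×2) = 3.85
Harbor seal: 1 + (0.66×3 + 0.34×3.85) = 4.289

4.29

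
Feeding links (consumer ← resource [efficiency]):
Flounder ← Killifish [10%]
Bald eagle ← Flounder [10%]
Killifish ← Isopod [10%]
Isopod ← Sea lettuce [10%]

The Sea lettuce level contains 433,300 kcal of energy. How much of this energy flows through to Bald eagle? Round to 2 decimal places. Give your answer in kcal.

Isopod: 433300 × 0.1 = 43330 kcal
Killifish: 43330 × 0.1 = 4333 kcal
Flounder: 4333 × 0.1 = 433.3 kcal
Bald eagle: 433.3 × 0.1 = 43.33 kcal

43.33 kcal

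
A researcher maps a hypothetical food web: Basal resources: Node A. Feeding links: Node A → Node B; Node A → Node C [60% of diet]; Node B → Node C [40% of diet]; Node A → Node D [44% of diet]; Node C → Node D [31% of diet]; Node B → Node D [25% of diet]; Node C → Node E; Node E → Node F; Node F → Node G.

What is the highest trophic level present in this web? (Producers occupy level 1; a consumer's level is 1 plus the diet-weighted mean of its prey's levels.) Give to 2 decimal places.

Node B: 1 + 1 = 2
Node C: 1 + (0.6×1 + 0.4×2) = 2.4
Node D: 1 + (0.44×1 + 0.31×2.4 + 0.25×2) = 2.684
Node E: 1 + 2.4 = 3.4
Node F: 1 + 3.4 = 4.4
Node G: 1 + 4.4 = 5.4

5.40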